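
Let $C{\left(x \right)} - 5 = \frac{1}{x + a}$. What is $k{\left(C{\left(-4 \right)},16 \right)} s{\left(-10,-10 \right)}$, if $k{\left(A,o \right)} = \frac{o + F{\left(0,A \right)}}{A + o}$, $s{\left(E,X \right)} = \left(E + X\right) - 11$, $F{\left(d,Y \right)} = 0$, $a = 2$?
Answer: $- \frac{992}{41} \approx -24.195$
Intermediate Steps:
$s{\left(E,X \right)} = -11 + E + X$
$C{\left(x \right)} = 5 + \frac{1}{2 + x}$ ($C{\left(x \right)} = 5 + \frac{1}{x + 2} = 5 + \frac{1}{2 + x}$)
$k{\left(A,o \right)} = \frac{o}{A + o}$ ($k{\left(A,o \right)} = \frac{o + 0}{A + o} = \frac{o}{A + o}$)
$k{\left(C{\left(-4 \right)},16 \right)} s{\left(-10,-10 \right)} = \frac{16}{\frac{11 + 5 \left(-4\right)}{2 - 4} + 16} \left(-11 - 10 - 10\right) = \frac{16}{\frac{11 - 20}{-2} + 16} \left(-31\right) = \frac{16}{\left(- \frac{1}{2}\right) \left(-9\right) + 16} \left(-31\right) = \frac{16}{\frac{9}{2} + 16} \left(-31\right) = \frac{16}{\frac{41}{2}} \left(-31\right) = 16 \cdot \frac{2}{41} \left(-31\right) = \frac{32}{41} \left(-31\right) = - \frac{992}{41}$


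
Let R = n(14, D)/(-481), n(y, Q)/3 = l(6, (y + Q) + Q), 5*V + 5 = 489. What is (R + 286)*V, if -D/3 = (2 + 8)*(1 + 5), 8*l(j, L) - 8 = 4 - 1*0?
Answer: 66579766/2405 ≈ 27684.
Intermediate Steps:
V = 484/5 (V = -1 + (⅕)*489 = -1 + 489/5 = 484/5 ≈ 96.800)
l(j, L) = 3/2 (l(j, L) = 1 + (4 - 1*0)/8 = 1 + (4 + 0)/8 = 1 + (⅛)*4 = 1 + ½ = 3/2)
D = -180 (D = -3*(2 + 8)*(1 + 5) = -30*6 = -3*60 = -180)
n(y, Q) = 9/2 (n(y, Q) = 3*(3/2) = 9/2)
R = -9/962 (R = (9/2)/(-481) = (9/2)*(-1/481) = -9/962 ≈ -0.0093555)
(R + 286)*V = (-9/962 + 286)*(484/5) = (275123/962)*(484/5) = 66579766/2405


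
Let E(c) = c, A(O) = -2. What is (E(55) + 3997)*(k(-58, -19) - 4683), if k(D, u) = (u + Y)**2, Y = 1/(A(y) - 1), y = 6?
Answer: -157148716/9 ≈ -1.7461e+7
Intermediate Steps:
Y = -1/3 (Y = 1/(-2 - 1) = 1/(-3) = -1/3 ≈ -0.33333)
k(D, u) = (-1/3 + u)**2 (k(D, u) = (u - 1/3)**2 = (-1/3 + u)**2)
(E(55) + 3997)*(k(-58, -19) - 4683) = (55 + 3997)*((-1 + 3*(-19))**2/9 - 4683) = 4052*((-1 - 57)**2/9 - 4683) = 4052*((1/9)*(-58)**2 - 4683) = 4052*((1/9)*3364 - 4683) = 4052*(3364/9 - 4683) = 4052*(-38783/9) = -157148716/9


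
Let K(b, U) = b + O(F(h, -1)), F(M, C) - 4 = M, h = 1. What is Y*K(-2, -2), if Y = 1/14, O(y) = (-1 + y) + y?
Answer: ½ ≈ 0.50000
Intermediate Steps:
F(M, C) = 4 + M
O(y) = -1 + 2*y
K(b, U) = 9 + b (K(b, U) = b + (-1 + 2*(4 + 1)) = b + (-1 + 2*5) = b + (-1 + 10) = b + 9 = 9 + b)
Y = 1/14 ≈ 0.071429
Y*K(-2, -2) = (9 - 2)/14 = (1/14)*7 = ½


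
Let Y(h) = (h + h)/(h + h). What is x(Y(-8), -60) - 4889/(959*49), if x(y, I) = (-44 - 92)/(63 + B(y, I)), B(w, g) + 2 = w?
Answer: -3346947/1456721 ≈ -2.2976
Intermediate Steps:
B(w, g) = -2 + w
Y(h) = 1 (Y(h) = (2*h)/((2*h)) = (2*h)*(1/(2*h)) = 1)
x(y, I) = -136/(61 + y) (x(y, I) = (-44 - 92)/(63 + (-2 + y)) = -136/(61 + y))
x(Y(-8), -60) - 4889/(959*49) = -136/(61 + 1) - 4889/(959*49) = -136/62 - 4889/46991 = -136*1/62 - 4889*1/46991 = -68/31 - 4889/46991 = -3346947/1456721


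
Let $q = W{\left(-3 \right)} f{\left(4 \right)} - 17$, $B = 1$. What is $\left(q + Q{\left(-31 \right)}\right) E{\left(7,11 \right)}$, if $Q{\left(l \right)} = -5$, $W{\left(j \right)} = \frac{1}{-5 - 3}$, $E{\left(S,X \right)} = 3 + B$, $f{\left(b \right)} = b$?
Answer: $-90$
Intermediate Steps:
$E{\left(S,X \right)} = 4$ ($E{\left(S,X \right)} = 3 + 1 = 4$)
$W{\left(j \right)} = - \frac{1}{8}$ ($W{\left(j \right)} = \frac{1}{-8} = - \frac{1}{8}$)
$q = - \frac{35}{2}$ ($q = \left(- \frac{1}{8}\right) 4 - 17 = - \frac{1}{2} - 17 = - \frac{35}{2} \approx -17.5$)
$\left(q + Q{\left(-31 \right)}\right) E{\left(7,11 \right)} = \left(- \frac{35}{2} - 5\right) 4 = \left(- \frac{45}{2}\right) 4 = -90$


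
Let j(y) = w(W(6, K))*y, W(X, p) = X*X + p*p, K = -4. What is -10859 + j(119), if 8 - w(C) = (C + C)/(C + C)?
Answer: -10026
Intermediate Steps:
W(X, p) = X**2 + p**2
w(C) = 7 (w(C) = 8 - (C + C)/(C + C) = 8 - 2*C/(2*C) = 8 - 2*C*1/(2*C) = 8 - 1*1 = 8 - 1 = 7)
j(y) = 7*y
-10859 + j(119) = -10859 + 7*119 = -10859 + 833 = -10026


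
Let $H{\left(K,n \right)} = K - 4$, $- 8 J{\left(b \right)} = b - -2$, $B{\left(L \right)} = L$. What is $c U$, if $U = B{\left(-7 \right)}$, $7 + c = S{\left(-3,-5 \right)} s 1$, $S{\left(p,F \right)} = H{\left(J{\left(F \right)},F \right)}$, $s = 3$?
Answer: $\frac{1001}{8} \approx 125.13$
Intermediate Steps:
$J{\left(b \right)} = - \frac{1}{4} - \frac{b}{8}$ ($J{\left(b \right)} = - \frac{b - -2}{8} = - \frac{b + 2}{8} = - \frac{2 + b}{8} = - \frac{1}{4} - \frac{b}{8}$)
$H{\left(K,n \right)} = -4 + K$
$S{\left(p,F \right)} = - \frac{17}{4} - \frac{F}{8}$ ($S{\left(p,F \right)} = -4 - \left(\frac{1}{4} + \frac{F}{8}\right) = - \frac{17}{4} - \frac{F}{8}$)
$c = - \frac{143}{8}$ ($c = -7 + \left(- \frac{17}{4} - - \frac{5}{8}\right) 3 \cdot 1 = -7 + \left(- \frac{17}{4} + \frac{5}{8}\right) 3 \cdot 1 = -7 + \left(- \frac{29}{8}\right) 3 \cdot 1 = -7 - \frac{87}{8} = - \frac{143}{8} \approx -17.875$)
$U = -7$
$c U = \left(- \frac{143}{8}\right) \left(-7\right) = \frac{1001}{8}$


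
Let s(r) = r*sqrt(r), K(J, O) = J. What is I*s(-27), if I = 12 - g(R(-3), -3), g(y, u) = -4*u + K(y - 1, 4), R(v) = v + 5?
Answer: 81*I*sqrt(3) ≈ 140.3*I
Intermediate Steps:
R(v) = 5 + v
g(y, u) = -1 + y - 4*u (g(y, u) = -4*u + (y - 1) = -4*u + (-1 + y) = -1 + y - 4*u)
s(r) = r**(3/2)
I = -1 (I = 12 - (-1 + (5 - 3) - 4*(-3)) = 12 - (-1 + 2 + 12) = 12 - 1*13 = 12 - 13 = -1)
I*s(-27) = -(-27)**(3/2) = -(-81)*I*sqrt(3) = 81*I*sqrt(3)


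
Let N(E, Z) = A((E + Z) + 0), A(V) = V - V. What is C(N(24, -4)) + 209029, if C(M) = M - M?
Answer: 209029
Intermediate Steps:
A(V) = 0
N(E, Z) = 0
C(M) = 0
C(N(24, -4)) + 209029 = 0 + 209029 = 209029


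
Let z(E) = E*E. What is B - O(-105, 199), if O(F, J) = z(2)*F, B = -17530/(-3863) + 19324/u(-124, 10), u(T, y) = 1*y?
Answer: 45524256/19315 ≈ 2356.9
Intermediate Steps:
z(E) = E²
u(T, y) = y
B = 37411956/19315 (B = -17530/(-3863) + 19324/10 = -17530*(-1/3863) + 19324*(⅒) = 17530/3863 + 9662/5 = 37411956/19315 ≈ 1936.9)
O(F, J) = 4*F (O(F, J) = 2²*F = 4*F)
B - O(-105, 199) = 37411956/19315 - 4*(-105) = 37411956/19315 - 1*(-420) = 37411956/19315 + 420 = 45524256/19315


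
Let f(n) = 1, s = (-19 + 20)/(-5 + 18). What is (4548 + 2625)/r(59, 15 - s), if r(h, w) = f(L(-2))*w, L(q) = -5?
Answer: 93249/194 ≈ 480.67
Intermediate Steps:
s = 1/13 ≈ 0.076923
r(h, w) = w (r(h, w) = 1*w = w)
(4548 + 2625)/r(59, 15 - s) = (4548 + 2625)/(15 - 1*1/13) = 7173/(15 - 1/13) = 7173/(194/13) = 7173*(13/194) = 93249/194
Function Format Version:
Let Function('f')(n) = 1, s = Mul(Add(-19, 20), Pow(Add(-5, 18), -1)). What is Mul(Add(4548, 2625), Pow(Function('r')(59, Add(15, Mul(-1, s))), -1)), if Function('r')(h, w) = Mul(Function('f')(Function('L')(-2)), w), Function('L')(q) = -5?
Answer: Rational(93249, 194) ≈ 480.67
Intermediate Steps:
s = Rational(1, 13) (s = Mul(1, Pow(13, -1)) = Mul(1, Rational(1, 13)) = Rational(1, 13) ≈ 0.076923)
Function('r')(h, w) = w (Function('r')(h, w) = Mul(1, w) = w)
Mul(Add(4548, 2625), Pow(Function('r')(59, Add(15, Mul(-1, s))), -1)) = Mul(Add(4548, 2625), Pow(Add(15, Mul(-1, Rational(1, 13))), -1)) = Mul(7173, Pow(Add(15, Rational(-1, 13)), -1)) = Mul(7173, Pow(Rational(194, 13), -1)) = Mul(7173, Rational(13, 194)) = Rational(93249, 194)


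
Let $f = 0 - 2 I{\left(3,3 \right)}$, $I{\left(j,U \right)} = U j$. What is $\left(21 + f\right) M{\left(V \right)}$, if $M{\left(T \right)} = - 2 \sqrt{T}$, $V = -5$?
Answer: $- 6 i \sqrt{5} \approx - 13.416 i$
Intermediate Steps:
$f = -18$ ($f = 0 - 2 \cdot 3 \cdot 3 = 0 - 18 = -18$)
$\left(21 + f\right) M{\left(V \right)} = \left(21 - 18\right) \left(- 2 \sqrt{-5}\right) = 3 \left(- 2 i \sqrt{5}\right) = - 6 i \sqrt{5}$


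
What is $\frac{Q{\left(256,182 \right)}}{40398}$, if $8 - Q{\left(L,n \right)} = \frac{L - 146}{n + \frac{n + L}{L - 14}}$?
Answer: $\frac{82309}{449245959} \approx 0.00018322$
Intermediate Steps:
$Q{\left(L,n \right)} = 8 - \frac{-146 + L}{n + \frac{L + n}{-14 + L}}$ ($Q{\left(L,n \right)} = 8 - \frac{L - 146}{n + \frac{n + L}{L - 14}} = 8 - \frac{-146 + L}{n + \frac{L + n}{-14 + L}}$)
$\frac{Q{\left(256,182 \right)}}{40398} = \frac{\frac{1}{256 - 2366 + 256 \cdot 182} \left(-2044 - 256^{2} - 18928 + 168 \cdot 256 + 8 \cdot 256 \cdot 182\right)}{40398} = \frac{-2044 - 65536 - 18928 + 43008 + 372736}{256 - 2366 + 46592} \cdot \frac{1}{40398} = \frac{-2044 - 65536 - 18928 + 43008 + 372736}{44482} \cdot \frac{1}{40398} = \frac{1}{44482} \cdot 329236 \cdot \frac{1}{40398} = \frac{164618}{22241} \cdot \frac{1}{40398} = \frac{82309}{449245959}$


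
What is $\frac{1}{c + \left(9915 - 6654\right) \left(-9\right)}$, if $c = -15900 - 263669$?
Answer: $- \frac{1}{308918} \approx -3.2371 \cdot 10^{-6}$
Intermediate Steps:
$c = -279569$
$\frac{1}{c + \left(9915 - 6654\right) \left(-9\right)} = \frac{1}{-279569 + \left(9915 - 6654\right) \left(-9\right)} = \frac{1}{-279569 + 3261 \left(-9\right)} = \frac{1}{-279569 - 29349} = \frac{1}{-308918} = - \frac{1}{308918}$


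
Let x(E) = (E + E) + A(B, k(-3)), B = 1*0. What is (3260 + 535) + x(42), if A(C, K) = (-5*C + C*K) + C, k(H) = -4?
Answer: 3879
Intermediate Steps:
B = 0
A(C, K) = -4*C + C*K
x(E) = 2*E (x(E) = (E + E) + 0*(-4 - 4) = 2*E + 0*(-8) = 2*E + 0 = 2*E)
(3260 + 535) + x(42) = (3260 + 535) + 2*42 = 3795 + 84 = 3879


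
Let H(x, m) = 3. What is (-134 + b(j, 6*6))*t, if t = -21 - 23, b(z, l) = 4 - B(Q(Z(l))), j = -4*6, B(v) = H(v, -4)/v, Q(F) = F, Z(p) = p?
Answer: 17171/3 ≈ 5723.7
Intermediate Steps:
B(v) = 3/v
j = -24
b(z, l) = 4 - 3/l
t = -44
(-134 + b(j, 6*6))*t = (-134 + (4 - 3/(6*6)))*(-44) = (-134 + (4 - 3/36))*(-44) = (-134 + (4 - 3*1/36))*(-44) = (-134 + (4 - 1/12))*(-44) = (-134 + 47/12)*(-44) = -1561/12*(-44) = 17171/3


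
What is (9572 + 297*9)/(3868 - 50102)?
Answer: -12245/46234 ≈ -0.26485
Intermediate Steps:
(9572 + 297*9)/(3868 - 50102) = (9572 + 2673)/(-46234) = 12245*(-1/46234) = -12245/46234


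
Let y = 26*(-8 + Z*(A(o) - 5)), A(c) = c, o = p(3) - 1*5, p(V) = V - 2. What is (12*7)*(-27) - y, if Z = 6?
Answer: -656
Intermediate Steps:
p(V) = -2 + V
o = -4 (o = (-2 + 3) - 1*5 = 1 - 5 = -4)
y = -1612 (y = 26*(-8 + 6*(-4 - 5)) = 26*(-8 + 6*(-9)) = 26*(-8 - 54) = 26*(-62) = -1612)
(12*7)*(-27) - y = (12*7)*(-27) - 1*(-1612) = 84*(-27) + 1612 = -2268 + 1612 = -656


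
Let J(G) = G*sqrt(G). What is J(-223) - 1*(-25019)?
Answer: 25019 - 223*I*sqrt(223) ≈ 25019.0 - 3330.1*I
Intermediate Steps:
J(G) = G**(3/2)
J(-223) - 1*(-25019) = (-223)**(3/2) - 1*(-25019) = -223*I*sqrt(223) + 25019 = 25019 - 223*I*sqrt(223)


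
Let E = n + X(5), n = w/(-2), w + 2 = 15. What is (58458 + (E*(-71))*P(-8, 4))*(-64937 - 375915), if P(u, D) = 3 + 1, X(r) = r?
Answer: -25959129168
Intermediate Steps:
w = 13 (w = -2 + 15 = 13)
n = -13/2 (n = 13/(-2) = 13*(-½) = -13/2 ≈ -6.5000)
P(u, D) = 4
E = -3/2 (E = -13/2 + 5 = -3/2 ≈ -1.5000)
(58458 + (E*(-71))*P(-8, 4))*(-64937 - 375915) = (58458 - 3/2*(-71)*4)*(-64937 - 375915) = (58458 + (213/2)*4)*(-440852) = (58458 + 426)*(-440852) = 58884*(-440852) = -25959129168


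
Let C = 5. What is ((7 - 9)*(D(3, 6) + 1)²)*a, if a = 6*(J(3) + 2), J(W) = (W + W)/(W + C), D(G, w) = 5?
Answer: -1188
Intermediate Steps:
J(W) = 2*W/(5 + W) (J(W) = (W + W)/(W + 5) = (2*W)/(5 + W) = 2*W/(5 + W))
a = 33/2 (a = 6*(2*3/(5 + 3) + 2) = 6*(2*3/8 + 2) = 6*(2*3*(⅛) + 2) = 6*(¾ + 2) = 6*(11/4) = 33/2 ≈ 16.500)
((7 - 9)*(D(3, 6) + 1)²)*a = ((7 - 9)*(5 + 1)²)*(33/2) = -2*6²*(33/2) = -2*36*(33/2) = -72*33/2 = -1188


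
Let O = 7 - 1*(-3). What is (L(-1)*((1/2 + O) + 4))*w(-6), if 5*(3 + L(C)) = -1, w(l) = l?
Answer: 1392/5 ≈ 278.40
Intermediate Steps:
L(C) = -16/5 (L(C) = -3 + (1/5)*(-1) = -3 - 1/5 = -16/5)
O = 10 (O = 7 + 3 = 10)
(L(-1)*((1/2 + O) + 4))*w(-6) = -16*((1/2 + 10) + 4)/5*(-6) = -16*(21/2 + 4)/5*(-6) = -16/5*29/2*(-6) = -232/5*(-6) = 1392/5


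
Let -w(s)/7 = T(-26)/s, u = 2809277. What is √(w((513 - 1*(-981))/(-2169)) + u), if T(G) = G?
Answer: 6*√537535805/83 ≈ 1676.0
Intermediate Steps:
w(s) = 182/s (w(s) = -(-182)/s = 182/s)
√(w((513 - 1*(-981))/(-2169)) + u) = √(182/(((513 - 1*(-981))/(-2169))) + 2809277) = √(182/(((513 + 981)*(-1/2169))) + 2809277) = √(182/((1494*(-1/2169))) + 2809277) = √(182/(-166/241) + 2809277) = √(182*(-241/166) + 2809277) = √(-21931/83 + 2809277) = √(233148060/83) = 6*√537535805/83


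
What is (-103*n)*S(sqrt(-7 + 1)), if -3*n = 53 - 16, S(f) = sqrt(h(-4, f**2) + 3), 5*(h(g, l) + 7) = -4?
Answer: 7622*I*sqrt(30)/15 ≈ 2783.2*I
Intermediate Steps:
h(g, l) = -39/5 (h(g, l) = -7 + (1/5)*(-4) = -7 - 4/5 = -39/5)
S(f) = 2*I*sqrt(30)/5 (S(f) = sqrt(-39/5 + 3) = sqrt(-24/5) = 2*I*sqrt(30)/5)
n = -37/3 (n = -(53 - 16)/3 = -1/3*37 = -37/3 ≈ -12.333)
(-103*n)*S(sqrt(-7 + 1)) = (-103*(-37/3))*(2*I*sqrt(30)/5) = 3811*(2*I*sqrt(30)/5)/3 = 7622*I*sqrt(30)/15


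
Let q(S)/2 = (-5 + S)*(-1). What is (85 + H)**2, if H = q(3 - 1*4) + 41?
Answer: 19044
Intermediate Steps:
q(S) = 10 - 2*S (q(S) = 2*((-5 + S)*(-1)) = 2*(5 - S) = 10 - 2*S)
H = 53 (H = (10 - 2*(3 - 1*4)) + 41 = (10 - 2*(3 - 4)) + 41 = (10 - 2*(-1)) + 41 = (10 + 2) + 41 = 12 + 41 = 53)
(85 + H)**2 = (85 + 53)**2 = 138**2 = 19044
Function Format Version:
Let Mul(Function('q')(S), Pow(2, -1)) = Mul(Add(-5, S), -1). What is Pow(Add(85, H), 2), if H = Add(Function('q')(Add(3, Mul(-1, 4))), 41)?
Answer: 19044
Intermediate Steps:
Function('q')(S) = Add(10, Mul(-2, S)) (Function('q')(S) = Mul(2, Mul(Add(-5, S), -1)) = Mul(2, Add(5, Mul(-1, S))) = Add(10, Mul(-2, S)))
H = 53 (H = Add(Add(10, Mul(-2, Add(3, Mul(-1, 4)))), 41) = Add(Add(10, Mul(-2, Add(3, -4))), 41) = Add(Add(10, Mul(-2, -1)), 41) = Add(Add(10, 2), 41) = Add(12, 41) = 53)
Pow(Add(85, H), 2) = Pow(Add(85, 53), 2) = Pow(138, 2) = 19044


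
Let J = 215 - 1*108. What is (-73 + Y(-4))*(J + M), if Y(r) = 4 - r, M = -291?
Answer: 11960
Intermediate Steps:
J = 107 (J = 215 - 108 = 107)
(-73 + Y(-4))*(J + M) = (-73 + (4 - 1*(-4)))*(107 - 291) = (-73 + (4 + 4))*(-184) = (-73 + 8)*(-184) = -65*(-184) = 11960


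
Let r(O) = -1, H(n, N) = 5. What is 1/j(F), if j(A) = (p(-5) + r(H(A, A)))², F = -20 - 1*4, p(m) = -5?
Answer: 1/36 ≈ 0.027778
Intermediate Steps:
F = -24 (F = -20 - 4 = -24)
j(A) = 36 (j(A) = (-5 - 1)² = (-6)² = 36)
1/j(F) = 1/36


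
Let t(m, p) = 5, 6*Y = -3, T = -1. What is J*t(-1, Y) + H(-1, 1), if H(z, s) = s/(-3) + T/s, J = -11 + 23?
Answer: 176/3 ≈ 58.667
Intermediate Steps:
Y = -1/2 (Y = (1/6)*(-3) = -1/2 ≈ -0.50000)
J = 12
H(z, s) = -1/s - s/3 (H(z, s) = s/(-3) - 1/s = s*(-1/3) - 1/s = -s/3 - 1/s = -1/s - s/3)
J*t(-1, Y) + H(-1, 1) = 12*5 + (-1/1 - 1/3*1) = 60 + (-1*1 - 1/3) = 60 + (-1 - 1/3) = 60 - 4/3 = 176/3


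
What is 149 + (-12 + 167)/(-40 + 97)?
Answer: 8648/57 ≈ 151.72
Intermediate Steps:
149 + (-12 + 167)/(-40 + 97) = 149 + 155/57 = 8648/57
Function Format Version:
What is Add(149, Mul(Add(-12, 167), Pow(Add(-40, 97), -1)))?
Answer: Rational(8648, 57) ≈ 151.72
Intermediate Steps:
Add(149, Mul(Add(-12, 167), Pow(Add(-40, 97), -1))) = Add(149, Mul(155, Pow(57, -1))) = Add(149, Mul(155, Rational(1, 57))) = Add(149, Rational(155, 57)) = Rational(8648, 57)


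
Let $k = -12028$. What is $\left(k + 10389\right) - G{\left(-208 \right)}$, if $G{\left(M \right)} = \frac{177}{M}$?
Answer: $- \frac{340735}{208} \approx -1638.1$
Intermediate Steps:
$\left(k + 10389\right) - G{\left(-208 \right)} = \left(-12028 + 10389\right) - \frac{177}{-208} = -1639 - 177 \left(- \frac{1}{208}\right) = -1639 - - \frac{177}{208} = -1639 + \frac{177}{208} = - \frac{340735}{208}$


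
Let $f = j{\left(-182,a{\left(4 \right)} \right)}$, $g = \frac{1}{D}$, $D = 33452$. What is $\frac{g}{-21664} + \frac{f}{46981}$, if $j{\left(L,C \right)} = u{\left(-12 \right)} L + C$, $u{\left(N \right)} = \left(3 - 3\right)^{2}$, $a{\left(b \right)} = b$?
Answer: $\frac{2898769531}{34047324637568} \approx 8.5139 \cdot 10^{-5}$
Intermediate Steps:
$u{\left(N \right)} = 0$ ($u{\left(N \right)} = 0^{2} = 0$)
$g = \frac{1}{33452} \approx 2.9894 \cdot 10^{-5}$
$j{\left(L,C \right)} = C$ ($j{\left(L,C \right)} = 0 L + C = 0 + C = C$)
$f = 4$
$\frac{g}{-21664} + \frac{f}{46981} = \frac{1}{33452 \left(-21664\right)} + \frac{4}{46981} = \frac{1}{33452} \left(- \frac{1}{21664}\right) + 4 \cdot \frac{1}{46981} = - \frac{1}{724704128} + \frac{4}{46981} = \frac{2898769531}{34047324637568}$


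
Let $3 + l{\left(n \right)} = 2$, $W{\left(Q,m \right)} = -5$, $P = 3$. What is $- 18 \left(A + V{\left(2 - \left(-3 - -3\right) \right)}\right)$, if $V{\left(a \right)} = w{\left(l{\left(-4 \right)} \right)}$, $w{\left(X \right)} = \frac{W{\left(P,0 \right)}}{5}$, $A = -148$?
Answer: $2682$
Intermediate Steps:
$l{\left(n \right)} = -1$ ($l{\left(n \right)} = -3 + 2 = -1$)
$w{\left(X \right)} = -1$ ($w{\left(X \right)} = - \frac{5}{5} = \left(-5\right) \frac{1}{5} = -1$)
$V{\left(a \right)} = -1$
$- 18 \left(A + V{\left(2 - \left(-3 - -3\right) \right)}\right) = - 18 \left(-148 - 1\right) = \left(-18\right) \left(-149\right) = 2682$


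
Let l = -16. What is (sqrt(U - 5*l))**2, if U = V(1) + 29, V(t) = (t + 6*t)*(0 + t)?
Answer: 116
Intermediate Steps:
V(t) = 7*t**2 (V(t) = (7*t)*t = 7*t**2)
U = 36 (U = 7*1**2 + 29 = 7*1 + 29 = 7 + 29 = 36)
(sqrt(U - 5*l))**2 = (sqrt(36 - 5*(-16)))**2 = (sqrt(36 + 80))**2 = (sqrt(116))**2 = (2*sqrt(29))**2 = 116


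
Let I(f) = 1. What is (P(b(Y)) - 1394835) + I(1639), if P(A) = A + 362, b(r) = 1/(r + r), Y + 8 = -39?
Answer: -131080369/94 ≈ -1.3945e+6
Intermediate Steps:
Y = -47 (Y = -8 - 39 = -47)
b(r) = 1/(2*r)
P(A) = 362 + A
(P(b(Y)) - 1394835) + I(1639) = ((362 + (1/2)/(-47)) - 1394835) + 1 = ((362 + (1/2)*(-1/47)) - 1394835) + 1 = ((362 - 1/94) - 1394835) + 1 = (34027/94 - 1394835) + 1 = -131080463/94 + 1 = -131080369/94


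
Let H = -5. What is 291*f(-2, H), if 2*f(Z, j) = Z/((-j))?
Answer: -291/5 ≈ -58.200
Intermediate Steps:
f(Z, j) = -Z/(2*j) (f(Z, j) = (Z/((-j)))/2 = (Z*(-1/j))/2 = (-Z/j)/2 = -Z/(2*j))
291*f(-2, H) = 291*(-½*(-2)/(-5)) = 291*(-½*(-2)*(-⅕)) = 291*(-⅕) = -291/5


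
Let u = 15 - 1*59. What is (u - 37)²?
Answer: 6561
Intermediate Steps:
u = -44 (u = 15 - 59 = -44)
(u - 37)² = (-44 - 37)² = (-81)² = 6561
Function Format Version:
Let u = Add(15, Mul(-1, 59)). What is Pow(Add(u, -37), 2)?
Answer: 6561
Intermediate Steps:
u = -44 (u = Add(15, -59) = -44)
Pow(Add(u, -37), 2) = Pow(Add(-44, -37), 2) = Pow(-81, 2) = 6561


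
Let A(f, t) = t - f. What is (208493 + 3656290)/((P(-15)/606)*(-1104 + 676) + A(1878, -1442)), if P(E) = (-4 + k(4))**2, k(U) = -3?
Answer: -1171029249/1016446 ≈ -1152.1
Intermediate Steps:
P(E) = 49 (P(E) = (-4 - 3)**2 = (-7)**2 = 49)
(208493 + 3656290)/((P(-15)/606)*(-1104 + 676) + A(1878, -1442)) = (208493 + 3656290)/((49/606)*(-1104 + 676) + (-1442 - 1*1878)) = 3864783/((49*(1/606))*(-428) + (-1442 - 1878)) = 3864783/((49/606)*(-428) - 3320) = 3864783/(-10486/303 - 3320) = 3864783/(-1016446/303) = 3864783*(-303/1016446) = -1171029249/1016446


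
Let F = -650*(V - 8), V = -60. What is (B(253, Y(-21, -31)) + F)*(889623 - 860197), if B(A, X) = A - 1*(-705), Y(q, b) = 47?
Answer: 1328819308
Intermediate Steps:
F = 44200 (F = -650*(-60 - 8) = -650*(-68) = 44200)
B(A, X) = 705 + A (B(A, X) = A + 705 = 705 + A)
(B(253, Y(-21, -31)) + F)*(889623 - 860197) = ((705 + 253) + 44200)*(889623 - 860197) = (958 + 44200)*29426 = 45158*29426 = 1328819308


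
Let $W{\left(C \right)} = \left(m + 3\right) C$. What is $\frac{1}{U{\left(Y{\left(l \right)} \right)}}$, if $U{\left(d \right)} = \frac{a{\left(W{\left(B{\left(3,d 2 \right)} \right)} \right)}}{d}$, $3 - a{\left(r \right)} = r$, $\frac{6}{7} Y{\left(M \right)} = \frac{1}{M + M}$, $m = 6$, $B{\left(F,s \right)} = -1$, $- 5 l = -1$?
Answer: $\frac{35}{144} \approx 0.24306$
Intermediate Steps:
$l = \frac{1}{5}$ ($l = \left(- \frac{1}{5}\right) \left(-1\right) = \frac{1}{5} \approx 0.2$)
$Y{\left(M \right)} = \frac{7}{12 M}$ ($Y{\left(M \right)} = \frac{7}{6 \left(M + M\right)} = \frac{7}{6 \cdot 2 M} = \frac{7 \frac{1}{2 M}}{6} = \frac{7}{12 M}$)
$W{\left(C \right)} = 9 C$ ($W{\left(C \right)} = \left(6 + 3\right) C = 9 C$)
$a{\left(r \right)} = 3 - r$
$U{\left(d \right)} = \frac{12}{d}$ ($U{\left(d \right)} = \frac{3 - 9 \left(-1\right)}{d} = \frac{3 - -9}{d} = \frac{3 + 9}{d} = \frac{12}{d}$)
$\frac{1}{U{\left(Y{\left(l \right)} \right)}} = \frac{1}{12 \frac{1}{\frac{7}{12} \frac{1}{\frac{1}{5}}}} = \frac{1}{12 \frac{1}{\frac{7}{12} \cdot 5}} = \frac{1}{12 \frac{1}{\frac{35}{12}}} = \frac{1}{12 \cdot \frac{12}{35}} = \frac{1}{\frac{144}{35}} = \frac{35}{144}$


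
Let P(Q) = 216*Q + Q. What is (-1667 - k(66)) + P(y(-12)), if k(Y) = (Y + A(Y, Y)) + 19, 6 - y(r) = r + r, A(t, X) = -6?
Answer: 4764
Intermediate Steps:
y(r) = 6 - 2*r (y(r) = 6 - (r + r) = 6 - 2*r)
P(Q) = 217*Q
k(Y) = 13 + Y (k(Y) = (Y - 6) + 19 = (-6 + Y) + 19 = 13 + Y)
(-1667 - k(66)) + P(y(-12)) = (-1667 - (13 + 66)) + 217*(6 - 2*(-12)) = (-1667 - 1*79) + 217*(6 + 24) = (-1667 - 79) + 217*30 = -1746 + 6510 = 4764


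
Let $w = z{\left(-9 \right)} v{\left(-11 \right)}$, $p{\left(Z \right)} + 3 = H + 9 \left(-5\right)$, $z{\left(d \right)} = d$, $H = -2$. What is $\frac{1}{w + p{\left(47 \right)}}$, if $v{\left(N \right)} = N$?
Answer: $\frac{1}{49} \approx 0.020408$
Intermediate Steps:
$p{\left(Z \right)} = -50$ ($p{\left(Z \right)} = -3 + \left(-2 + 9 \left(-5\right)\right) = -3 - 47 = -50$)
$w = 99$ ($w = \left(-9\right) \left(-11\right) = 99$)
$\frac{1}{w + p{\left(47 \right)}} = \frac{1}{99 - 50} = \frac{1}{49}$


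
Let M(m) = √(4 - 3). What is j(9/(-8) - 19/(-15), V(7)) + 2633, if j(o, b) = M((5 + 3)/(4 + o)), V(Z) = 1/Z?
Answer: 2634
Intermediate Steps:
M(m) = 1 (M(m) = √1 = 1)
j(o, b) = 1
j(9/(-8) - 19/(-15), V(7)) + 2633 = 1 + 2633 = 2634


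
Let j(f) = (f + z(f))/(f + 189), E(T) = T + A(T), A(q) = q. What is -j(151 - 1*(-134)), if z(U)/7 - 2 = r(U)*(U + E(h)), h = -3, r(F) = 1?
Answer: -1126/237 ≈ -4.7511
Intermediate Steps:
E(T) = 2*T (E(T) = T + T = 2*T)
z(U) = -28 + 7*U (z(U) = 14 + 7*(1*(U + 2*(-3))) = 14 + 7*(1*(U - 6)) = 14 + 7*(1*(-6 + U)) = 14 + 7*(-6 + U) = 14 + (-42 + 7*U) = -28 + 7*U)
j(f) = (-28 + 8*f)/(189 + f) (j(f) = (f + (-28 + 7*f))/(f + 189) = (-28 + 8*f)/(189 + f))
-j(151 - 1*(-134)) = -4*(-7 + 2*(151 - 1*(-134)))/(189 + (151 - 1*(-134))) = -4*(-7 + 2*(151 + 134))/(189 + (151 + 134)) = -4*(-7 + 2*285)/(189 + 285) = -4*(-7 + 570)/474 = -4*563/474 = -1*1126/237 = -1126/237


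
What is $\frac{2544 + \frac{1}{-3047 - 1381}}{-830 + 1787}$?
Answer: $\frac{11264831}{4237596} \approx 2.6583$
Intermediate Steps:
$\frac{2544 + \frac{1}{-3047 - 1381}}{-830 + 1787} = \frac{2544 + \frac{1}{-4428}}{957} = \left(2544 - \frac{1}{4428}\right) \frac{1}{957} = \frac{11264831}{4428} \cdot \frac{1}{957} = \frac{11264831}{4237596}$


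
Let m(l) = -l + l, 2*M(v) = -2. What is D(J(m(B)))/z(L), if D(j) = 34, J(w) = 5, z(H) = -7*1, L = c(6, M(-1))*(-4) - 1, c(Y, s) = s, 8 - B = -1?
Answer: -34/7 ≈ -4.8571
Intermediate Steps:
M(v) = -1 (M(v) = (½)*(-2) = -1)
B = 9 (B = 8 - 1*(-1) = 8 + 1 = 9)
m(l) = 0
L = 3 (L = -1*(-4) - 1 = 4 - 1 = 3)
z(H) = -7
D(J(m(B)))/z(L) = 34/(-7) = 34*(-⅐) = -34/7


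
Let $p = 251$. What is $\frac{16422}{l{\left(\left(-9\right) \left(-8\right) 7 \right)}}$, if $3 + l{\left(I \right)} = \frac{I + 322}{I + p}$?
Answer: $- \frac{12398610}{1439} \approx -8616.1$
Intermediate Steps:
$l{\left(I \right)} = -3 + \frac{322 + I}{251 + I}$ ($l{\left(I \right)} = -3 + \frac{I + 322}{I + 251} = -3 + \frac{322 + I}{251 + I}$)
$\frac{16422}{l{\left(\left(-9\right) \left(-8\right) 7 \right)}} = \frac{16422}{\frac{1}{251 + \left(-9\right) \left(-8\right) 7} \left(-431 - 2 \left(-9\right) \left(-8\right) 7\right)} = \frac{16422}{\frac{1}{251 + 72 \cdot 7} \left(-431 - 2 \cdot 72 \cdot 7\right)} = \frac{16422}{\frac{1}{251 + 504} \left(-431 - 1008\right)} = \frac{16422}{\frac{1}{755} \left(-431 - 1008\right)} = \frac{16422}{\frac{1}{755} \left(-1439\right)} = \frac{16422}{- \frac{1439}{755}} = 16422 \left(- \frac{755}{1439}\right) = - \frac{12398610}{1439}$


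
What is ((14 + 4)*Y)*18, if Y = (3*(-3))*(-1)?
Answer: 2916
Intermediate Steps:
Y = 9 (Y = -9*(-1) = 9)
((14 + 4)*Y)*18 = ((14 + 4)*9)*18 = (18*9)*18 = 162*18 = 2916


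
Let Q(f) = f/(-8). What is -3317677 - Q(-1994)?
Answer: -13271705/4 ≈ -3.3179e+6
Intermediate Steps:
Q(f) = -f/8 (Q(f) = f*(-1/8) = -f/8)
-3317677 - Q(-1994) = -3317677 - (-1)*(-1994)/8 = -3317677 - 1*997/4 = -3317677 - 997/4 = -13271705/4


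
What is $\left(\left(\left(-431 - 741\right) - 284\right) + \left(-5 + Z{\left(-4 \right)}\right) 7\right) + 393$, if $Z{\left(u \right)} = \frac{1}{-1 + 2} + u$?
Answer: $-1119$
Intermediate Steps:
$Z{\left(u \right)} = 1 + u$ ($Z{\left(u \right)} = 1^{-1} + u = 1 + u$)
$\left(\left(\left(-431 - 741\right) - 284\right) + \left(-5 + Z{\left(-4 \right)}\right) 7\right) + 393 = \left(\left(\left(-431 - 741\right) - 284\right) + \left(-5 + \left(1 - 4\right)\right) 7\right) + 393 = \left(\left(-1172 - 284\right) + \left(-5 - 3\right) 7\right) + 393 = \left(-1456 - 56\right) + 393 = -1512 + 393 = -1119$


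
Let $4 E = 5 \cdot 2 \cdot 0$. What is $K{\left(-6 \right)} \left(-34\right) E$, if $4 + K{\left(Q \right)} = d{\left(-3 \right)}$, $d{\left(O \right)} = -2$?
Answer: $0$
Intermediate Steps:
$K{\left(Q \right)} = -6$ ($K{\left(Q \right)} = -4 - 2 = -6$)
$E = 0$ ($E = \frac{5 \cdot 2 \cdot 0}{4} = \frac{10 \cdot 0}{4} = \frac{1}{4} \cdot 0 = 0$)
$K{\left(-6 \right)} \left(-34\right) E = \left(-6\right) \left(-34\right) 0 = 204 \cdot 0 = 0$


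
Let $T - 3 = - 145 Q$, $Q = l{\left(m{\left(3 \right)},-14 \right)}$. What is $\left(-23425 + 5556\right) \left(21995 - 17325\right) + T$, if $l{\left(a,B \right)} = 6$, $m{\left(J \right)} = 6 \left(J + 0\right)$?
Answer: $-83449097$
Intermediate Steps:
$m{\left(J \right)} = 6 J$
$Q = 6$
$T = -867$ ($T = 3 - 870 = -867$)
$\left(-23425 + 5556\right) \left(21995 - 17325\right) + T = \left(-23425 + 5556\right) \left(21995 - 17325\right) - 867 = \left(-17869\right) 4670 - 867 = -83448230 - 867 = -83449097$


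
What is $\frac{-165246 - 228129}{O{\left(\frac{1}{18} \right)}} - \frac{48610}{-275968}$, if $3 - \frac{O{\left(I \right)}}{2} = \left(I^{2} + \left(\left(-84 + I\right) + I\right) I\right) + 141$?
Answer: $\frac{2931440640305}{1987107584} \approx 1475.2$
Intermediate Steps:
$O{\left(I \right)} = -276 - 2 I^{2} - 2 I \left(-84 + 2 I\right)$ ($O{\left(I \right)} = 6 - 2 \left(\left(I^{2} + \left(\left(-84 + I\right) + I\right) I\right) + 141\right) = 6 - 2 \left(\left(I^{2} + \left(-84 + 2 I\right) I\right) + 141\right) = 6 - 2 \left(\left(I^{2} + I \left(-84 + 2 I\right)\right) + 141\right) = 6 - 2 \left(141 + I^{2} + I \left(-84 + 2 I\right)\right) = 6 - \left(282 + 2 I^{2} + 2 I \left(-84 + 2 I\right)\right) = -276 - 2 I^{2} - 2 I \left(-84 + 2 I\right)$)
$\frac{-165246 - 228129}{O{\left(\frac{1}{18} \right)}} - \frac{48610}{-275968} = \frac{-165246 - 228129}{-276 - 6 \left(\frac{1}{18}\right)^{2} + \frac{168}{18}} - \frac{48610}{-275968} = - \frac{393375}{-276 - \frac{6}{324} + 168 \cdot \frac{1}{18}} - - \frac{24305}{137984} = - \frac{393375}{-276 - \frac{1}{54} + \frac{28}{3}} + \frac{24305}{137984} = - \frac{393375}{- \frac{14401}{54}} + \frac{24305}{137984} = \left(-393375\right) \left(- \frac{54}{14401}\right) + \frac{24305}{137984} = \frac{21242250}{14401} + \frac{24305}{137984} = \frac{2931440640305}{1987107584}$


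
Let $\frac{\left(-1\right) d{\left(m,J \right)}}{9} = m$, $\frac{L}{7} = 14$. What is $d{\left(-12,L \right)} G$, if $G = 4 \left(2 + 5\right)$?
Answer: $3024$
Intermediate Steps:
$L = 98$ ($L = 7 \cdot 14 = 98$)
$d{\left(m,J \right)} = - 9 m$
$G = 28$ ($G = 4 \cdot 7 = 28$)
$d{\left(-12,L \right)} G = \left(-9\right) \left(-12\right) 28 = 108 \cdot 28 = 3024$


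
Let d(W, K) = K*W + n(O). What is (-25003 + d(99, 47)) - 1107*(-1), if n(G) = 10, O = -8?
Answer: -19233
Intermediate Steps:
d(W, K) = 10 + K*W (d(W, K) = K*W + 10 = 10 + K*W)
(-25003 + d(99, 47)) - 1107*(-1) = (-25003 + (10 + 47*99)) - 1107*(-1) = (-25003 + (10 + 4653)) + 1107 = (-25003 + 4663) + 1107 = -20340 + 1107 = -19233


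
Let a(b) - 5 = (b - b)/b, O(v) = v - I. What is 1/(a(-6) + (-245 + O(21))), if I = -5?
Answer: -1/214 ≈ -0.0046729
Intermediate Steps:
O(v) = 5 + v (O(v) = v - 1*(-5) = v + 5 = 5 + v)
a(b) = 5 (a(b) = 5 + (b - b)/b = 5 + 0/b = 5 + 0 = 5)
1/(a(-6) + (-245 + O(21))) = 1/(5 + (-245 + (5 + 21))) = 1/(5 + (-245 + 26)) = 1/(5 - 219) = 1/(-214) = -1/214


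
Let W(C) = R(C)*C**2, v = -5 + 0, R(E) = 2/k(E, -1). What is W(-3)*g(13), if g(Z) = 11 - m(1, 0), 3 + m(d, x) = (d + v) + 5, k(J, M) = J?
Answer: -78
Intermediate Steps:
R(E) = 2/E
v = -5
W(C) = 2*C (W(C) = (2/C)*C**2 = 2*C)
m(d, x) = -3 + d (m(d, x) = -3 + ((d - 5) + 5) = -3 + ((-5 + d) + 5) = -3 + d)
g(Z) = 13 (g(Z) = 11 - (-3 + 1) = 11 - 1*(-2) = 11 + 2 = 13)
W(-3)*g(13) = (2*(-3))*13 = -6*13 = -78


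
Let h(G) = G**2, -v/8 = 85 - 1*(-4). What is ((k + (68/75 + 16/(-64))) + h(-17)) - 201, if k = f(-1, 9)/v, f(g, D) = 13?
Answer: 4733291/53400 ≈ 88.638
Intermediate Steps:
v = -712 (v = -8*(85 - 1*(-4)) = -8*(85 + 4) = -8*89 = -712)
k = -13/712 (k = 13/(-712) = 13*(-1/712) = -13/712 ≈ -0.018258)
((k + (68/75 + 16/(-64))) + h(-17)) - 201 = ((-13/712 + (68/75 + 16/(-64))) + (-17)**2) - 201 = ((-13/712 + (68*(1/75) + 16*(-1/64))) + 289) - 201 = ((-13/712 + (68/75 - 1/4)) + 289) - 201 = ((-13/712 + 197/300) + 289) - 201 = (34091/53400 + 289) - 201 = 15466691/53400 - 201 = 4733291/53400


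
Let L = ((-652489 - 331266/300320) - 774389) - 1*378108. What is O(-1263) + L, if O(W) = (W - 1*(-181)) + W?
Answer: -271388988593/150160 ≈ -1.8073e+6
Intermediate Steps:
L = -271036863393/150160 (L = ((-652489 - 331266*1/300320) - 774389) - 378108 = ((-652489 - 165633/150160) - 774389) - 378108 = (-97977913873/150160 - 774389) - 378108 = -214260166113/150160 - 378108 = -271036863393/150160 ≈ -1.8050e+6)
O(W) = 181 + 2*W (O(W) = (W + 181) + W = (181 + W) + W = 181 + 2*W)
O(-1263) + L = (181 + 2*(-1263)) - 271036863393/150160 = (181 - 2526) - 271036863393/150160 = -2345 - 271036863393/150160 = -271388988593/150160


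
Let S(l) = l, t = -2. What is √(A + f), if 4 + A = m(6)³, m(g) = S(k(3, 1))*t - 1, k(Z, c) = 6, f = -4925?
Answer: I*√7126 ≈ 84.416*I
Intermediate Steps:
m(g) = -13 (m(g) = 6*(-2) - 1 = -12 - 1 = -13)
A = -2201 (A = -4 + (-13)³ = -4 - 2197 = -2201)
√(A + f) = √(-2201 - 4925) = √(-7126) = I*√7126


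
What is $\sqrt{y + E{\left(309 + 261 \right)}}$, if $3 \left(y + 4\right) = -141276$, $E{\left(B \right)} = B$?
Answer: $i \sqrt{46526} \approx 215.7 i$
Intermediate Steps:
$y = -47096$ ($y = -4 + \frac{1}{3} \left(-141276\right) = -4 - 47092 = -47096$)
$\sqrt{y + E{\left(309 + 261 \right)}} = \sqrt{-47096 + \left(309 + 261\right)} = \sqrt{-47096 + 570} = \sqrt{-46526} = i \sqrt{46526}$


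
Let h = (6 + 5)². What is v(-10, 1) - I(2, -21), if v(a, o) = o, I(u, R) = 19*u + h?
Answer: -158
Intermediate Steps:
h = 121 (h = 11² = 121)
I(u, R) = 121 + 19*u (I(u, R) = 19*u + 121 = 121 + 19*u)
v(-10, 1) - I(2, -21) = 1 - (121 + 19*2) = 1 - (121 + 38) = 1 - 1*159 = 1 - 159 = -158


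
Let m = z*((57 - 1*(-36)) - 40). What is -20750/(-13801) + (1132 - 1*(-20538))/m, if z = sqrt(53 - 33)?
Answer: 20750/13801 + 2167*sqrt(5)/53 ≈ 92.929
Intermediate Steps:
z = 2*sqrt(5) (z = sqrt(20) = 2*sqrt(5) ≈ 4.4721)
m = 106*sqrt(5) (m = (2*sqrt(5))*((57 - 1*(-36)) - 40) = (2*sqrt(5))*((57 + 36) - 40) = (2*sqrt(5))*(93 - 40) = (2*sqrt(5))*53 = 106*sqrt(5) ≈ 237.02)
-20750/(-13801) + (1132 - 1*(-20538))/m = -20750/(-13801) + (1132 - 1*(-20538))/((106*sqrt(5))) = -20750*(-1/13801) + (1132 + 20538)*(sqrt(5)/530) = 20750/13801 + 21670*(sqrt(5)/530) = 20750/13801 + 2167*sqrt(5)/53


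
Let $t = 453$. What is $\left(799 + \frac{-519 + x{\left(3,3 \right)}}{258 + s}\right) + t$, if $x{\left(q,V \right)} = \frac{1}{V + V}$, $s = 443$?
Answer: $\frac{5262799}{4206} \approx 1251.3$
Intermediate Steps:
$x{\left(q,V \right)} = \frac{1}{2 V}$
$\left(799 + \frac{-519 + x{\left(3,3 \right)}}{258 + s}\right) + t = \left(799 + \frac{-519 + \frac{1}{2 \cdot 3}}{258 + 443}\right) + 453 = \left(799 + \frac{-519 + \frac{1}{2} \cdot \frac{1}{3}}{701}\right) + 453 = \left(799 + \left(-519 + \frac{1}{6}\right) \frac{1}{701}\right) + 453 = \left(799 - \frac{3113}{4206}\right) + 453 = \frac{3357481}{4206} + 453 = \frac{5262799}{4206}$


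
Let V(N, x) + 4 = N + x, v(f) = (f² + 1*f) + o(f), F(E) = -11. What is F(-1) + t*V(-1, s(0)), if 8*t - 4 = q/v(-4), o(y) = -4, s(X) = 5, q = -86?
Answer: -11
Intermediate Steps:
v(f) = -4 + f + f² (v(f) = (f² + 1*f) - 4 = (f² + f) - 4 = (f + f²) - 4 = -4 + f + f²)
V(N, x) = -4 + N + x (V(N, x) = -4 + (N + x) = -4 + N + x)
t = -27/32 (t = ½ + (-86/(-4 - 4 + (-4)²))/8 = ½ + (-86/(-4 - 4 + 16))/8 = ½ + (-86/8)/8 = ½ + (-86*⅛)/8 = ½ + (⅛)*(-43/4) = ½ - 43/32 = -27/32 ≈ -0.84375)
F(-1) + t*V(-1, s(0)) = -11 - 27*(-4 - 1 + 5)/32 = -11 - 27/32*0 = -11 + 0 = -11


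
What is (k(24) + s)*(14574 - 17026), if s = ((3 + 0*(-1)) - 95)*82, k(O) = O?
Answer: 18439040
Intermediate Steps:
s = -7544 (s = ((3 + 0) - 95)*82 = (3 - 95)*82 = -92*82 = -7544)
(k(24) + s)*(14574 - 17026) = (24 - 7544)*(14574 - 17026) = -7520*(-2452) = 18439040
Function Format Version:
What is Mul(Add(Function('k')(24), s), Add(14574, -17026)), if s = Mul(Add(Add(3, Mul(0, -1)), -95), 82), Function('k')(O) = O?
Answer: 18439040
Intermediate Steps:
s = -7544 (s = Mul(Add(Add(3, 0), -95), 82) = Mul(Add(3, -95), 82) = Mul(-92, 82) = -7544)
Mul(Add(Function('k')(24), s), Add(14574, -17026)) = Mul(Add(24, -7544), Add(14574, -17026)) = Mul(-7520, -2452) = 18439040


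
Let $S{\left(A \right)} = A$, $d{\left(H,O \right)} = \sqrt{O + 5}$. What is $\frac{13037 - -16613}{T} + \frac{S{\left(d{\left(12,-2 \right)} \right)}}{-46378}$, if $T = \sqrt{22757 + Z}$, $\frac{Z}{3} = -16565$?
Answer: $- \frac{\sqrt{3}}{46378} - \frac{14825 i \sqrt{26938}}{13469} \approx -3.7346 \cdot 10^{-5} - 180.65 i$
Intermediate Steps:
$Z = -49695$ ($Z = 3 \left(-16565\right) = -49695$)
$d{\left(H,O \right)} = \sqrt{5 + O}$
$T = i \sqrt{26938}$ ($T = \sqrt{22757 - 49695} = \sqrt{-26938} = i \sqrt{26938} \approx 164.13 i$)
$\frac{13037 - -16613}{T} + \frac{S{\left(d{\left(12,-2 \right)} \right)}}{-46378} = \frac{13037 - -16613}{i \sqrt{26938}} + \frac{\sqrt{5 - 2}}{-46378} = \left(13037 + 16613\right) \left(- \frac{i \sqrt{26938}}{26938}\right) + \sqrt{3} \left(- \frac{1}{46378}\right) = 29650 \left(- \frac{i \sqrt{26938}}{26938}\right) - \frac{\sqrt{3}}{46378} = - \frac{14825 i \sqrt{26938}}{13469} - \frac{\sqrt{3}}{46378} = - \frac{\sqrt{3}}{46378} - \frac{14825 i \sqrt{26938}}{13469}$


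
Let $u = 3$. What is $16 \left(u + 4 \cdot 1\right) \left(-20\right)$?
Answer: $-2240$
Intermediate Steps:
$16 \left(u + 4 \cdot 1\right) \left(-20\right) = 16 \left(3 + 4 \cdot 1\right) \left(-20\right) = 16 \left(3 + 4\right) \left(-20\right) = 16 \cdot 7 \left(-20\right) = 112 \left(-20\right) = -2240$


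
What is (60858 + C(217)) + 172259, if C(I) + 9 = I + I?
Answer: 233542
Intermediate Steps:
C(I) = -9 + 2*I (C(I) = -9 + (I + I) = -9 + 2*I)
(60858 + C(217)) + 172259 = (60858 + (-9 + 2*217)) + 172259 = (60858 + (-9 + 434)) + 172259 = (60858 + 425) + 172259 = 61283 + 172259 = 233542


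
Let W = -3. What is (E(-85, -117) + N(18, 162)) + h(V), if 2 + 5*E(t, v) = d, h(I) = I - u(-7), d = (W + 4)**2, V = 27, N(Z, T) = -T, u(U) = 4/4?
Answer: -681/5 ≈ -136.20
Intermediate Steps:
u(U) = 1 (u(U) = 4*(1/4) = 1)
d = 1 (d = (-3 + 4)**2 = 1**2 = 1)
h(I) = -1 + I (h(I) = I - 1*1 = I - 1 = -1 + I)
E(t, v) = -1/5 (E(t, v) = -2/5 + (1/5)*1 = -2/5 + 1/5 = -1/5)
(E(-85, -117) + N(18, 162)) + h(V) = (-1/5 - 1*162) + (-1 + 27) = (-1/5 - 162) + 26 = -811/5 + 26 = -681/5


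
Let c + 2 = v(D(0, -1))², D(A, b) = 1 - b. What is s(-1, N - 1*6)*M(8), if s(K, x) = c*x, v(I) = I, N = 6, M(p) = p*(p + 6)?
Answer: 0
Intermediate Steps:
M(p) = p*(6 + p)
c = 2 (c = -2 + (1 - 1*(-1))² = -2 + (1 + 1)² = -2 + 2² = -2 + 4 = 2)
s(K, x) = 2*x
s(-1, N - 1*6)*M(8) = (2*(6 - 1*6))*(8*(6 + 8)) = (2*(6 - 6))*(8*14) = (2*0)*112 = 0*112 = 0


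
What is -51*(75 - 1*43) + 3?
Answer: -1629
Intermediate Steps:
-51*(75 - 1*43) + 3 = -51*(75 - 43) + 3 = -51*32 + 3 = -1632 + 3 = -1629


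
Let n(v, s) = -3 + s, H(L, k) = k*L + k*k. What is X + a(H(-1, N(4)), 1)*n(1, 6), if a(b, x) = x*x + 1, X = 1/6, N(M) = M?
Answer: 37/6 ≈ 6.1667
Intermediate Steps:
H(L, k) = k**2 + L*k (H(L, k) = L*k + k**2 = k**2 + L*k)
X = 1/6 ≈ 0.16667
a(b, x) = 1 + x**2 (a(b, x) = x**2 + 1 = 1 + x**2)
X + a(H(-1, N(4)), 1)*n(1, 6) = 1/6 + (1 + 1**2)*(-3 + 6) = 1/6 + (1 + 1)*3 = 1/6 + 2*3 = 1/6 + 6 = 37/6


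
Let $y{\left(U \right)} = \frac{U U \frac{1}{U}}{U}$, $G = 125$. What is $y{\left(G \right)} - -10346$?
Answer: $10347$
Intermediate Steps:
$y{\left(U \right)} = 1$ ($y{\left(U \right)} = \frac{U^{2} \frac{1}{U}}{U} = \frac{U}{U} = 1$)
$y{\left(G \right)} - -10346 = 1 - -10346 = 1 + 10346 = 10347$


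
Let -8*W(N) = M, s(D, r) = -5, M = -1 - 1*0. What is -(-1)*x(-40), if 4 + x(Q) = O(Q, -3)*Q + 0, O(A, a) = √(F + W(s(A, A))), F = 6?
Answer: -4 - 70*√2 ≈ -102.99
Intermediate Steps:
M = -1 (M = -1 + 0 = -1)
W(N) = ⅛ (W(N) = -⅛*(-1) = ⅛)
O(A, a) = 7*√2/4 (O(A, a) = √(6 + ⅛) = √(49/8) = 7*√2/4)
x(Q) = -4 + 7*Q*√2/4 (x(Q) = -4 + ((7*√2/4)*Q + 0) = -4 + (7*Q*√2/4 + 0) = -4 + 7*Q*√2/4)
-(-1)*x(-40) = -(-1)*(-4 + (7/4)*(-40)*√2) = -(-1)*(-4 - 70*√2) = -(4 + 70*√2) = -4 - 70*√2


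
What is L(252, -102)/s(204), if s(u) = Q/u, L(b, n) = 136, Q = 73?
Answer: 27744/73 ≈ 380.05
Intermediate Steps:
s(u) = 73/u
L(252, -102)/s(204) = 136/((73/204)) = 136/((73*(1/204))) = 136/(73/204) = 136*(204/73) = 27744/73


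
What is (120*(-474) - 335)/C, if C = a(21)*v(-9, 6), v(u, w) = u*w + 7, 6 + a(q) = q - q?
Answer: -57215/282 ≈ -202.89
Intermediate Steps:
a(q) = -6 (a(q) = -6 + (q - q) = -6 + 0 = -6)
v(u, w) = 7 + u*w
C = 282 (C = -6*(7 - 9*6) = -6*(7 - 54) = -6*(-47) = 282)
(120*(-474) - 335)/C = (120*(-474) - 335)/282 = (-56880 - 335)*(1/282) = -57215*1/282 = -57215/282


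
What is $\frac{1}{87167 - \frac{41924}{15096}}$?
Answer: $\frac{3774}{328957777} \approx 1.1473 \cdot 10^{-5}$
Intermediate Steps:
$\frac{1}{87167 - \frac{41924}{15096}} = \frac{1}{87167 - \frac{10481}{3774}} = \frac{1}{\frac{328957777}{3774}} = \frac{3774}{328957777}$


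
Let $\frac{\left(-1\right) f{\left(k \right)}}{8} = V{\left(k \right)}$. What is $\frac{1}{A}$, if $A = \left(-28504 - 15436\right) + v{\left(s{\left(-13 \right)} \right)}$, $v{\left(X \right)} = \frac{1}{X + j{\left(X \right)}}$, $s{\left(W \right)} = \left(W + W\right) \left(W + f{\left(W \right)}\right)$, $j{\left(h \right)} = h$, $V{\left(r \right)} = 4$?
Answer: $- \frac{2340}{102819599} \approx -2.2758 \cdot 10^{-5}$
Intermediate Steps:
$f{\left(k \right)} = -32$ ($f{\left(k \right)} = \left(-8\right) 4 = -32$)
$s{\left(W \right)} = 2 W \left(-32 + W\right)$ ($s{\left(W \right)} = \left(W + W\right) \left(W - 32\right) = 2 W \left(-32 + W\right)$)
$v{\left(X \right)} = \frac{1}{2 X}$ ($v{\left(X \right)} = \frac{1}{X + X} = \frac{1}{2 X}$)
$A = - \frac{102819599}{2340}$ ($A = \left(-28504 - 15436\right) + \frac{1}{2 \cdot 2 \left(-13\right) \left(-32 - 13\right)} = -43940 + \frac{1}{2 \cdot 2 \left(-13\right) \left(-45\right)} = -43940 + \frac{1}{2 \cdot 1170} = -43940 + \frac{1}{2} \cdot \frac{1}{1170} = -43940 + \frac{1}{2340} = - \frac{102819599}{2340} \approx -43940.0$)
$\frac{1}{A} = \frac{1}{- \frac{102819599}{2340}} = - \frac{2340}{102819599}$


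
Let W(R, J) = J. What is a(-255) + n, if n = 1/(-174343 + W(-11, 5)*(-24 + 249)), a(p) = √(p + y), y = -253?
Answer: -1/173218 + 2*I*√127 ≈ -5.7731e-6 + 22.539*I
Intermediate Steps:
a(p) = √(-253 + p) (a(p) = √(p - 253) = √(-253 + p))
n = -1/173218 (n = 1/(-174343 + 5*(-24 + 249)) = 1/(-174343 + 5*225) = 1/(-174343 + 1125) = 1/(-173218) = -1/173218 ≈ -5.7731e-6)
a(-255) + n = √(-253 - 255) - 1/173218 = √(-508) - 1/173218 = 2*I*√127 - 1/173218 = -1/173218 + 2*I*√127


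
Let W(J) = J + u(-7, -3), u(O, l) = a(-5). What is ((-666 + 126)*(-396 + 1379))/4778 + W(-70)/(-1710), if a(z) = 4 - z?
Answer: -453705371/4085190 ≈ -111.06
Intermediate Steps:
u(O, l) = 9 (u(O, l) = 4 - 1*(-5) = 4 + 5 = 9)
W(J) = 9 + J (W(J) = J + 9 = 9 + J)
((-666 + 126)*(-396 + 1379))/4778 + W(-70)/(-1710) = ((-666 + 126)*(-396 + 1379))/4778 + (9 - 70)/(-1710) = -540*983*(1/4778) - 61*(-1/1710) = -530820*1/4778 + 61/1710 = -265410/2389 + 61/1710 = -453705371/4085190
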